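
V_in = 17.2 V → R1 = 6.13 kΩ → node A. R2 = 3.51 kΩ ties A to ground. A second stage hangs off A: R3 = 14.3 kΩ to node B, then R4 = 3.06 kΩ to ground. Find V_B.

Node A sees R2 in parallel with the series input of stage 2, R3 + R4 = 17.36 kΩ.
Effective lower resistance at A: R2 ‖ 17.36 = 2.920 kΩ.
First divider: V_A = V_in · 2.920/(6.13 + 2.920) = 5.549 V.
Stage 2 is unloaded, so V_B = V_A · R4/(R3+R4) = 5.549 × 3.06/17.36 = 0.9781 V.

V_B ≈ 0.978 V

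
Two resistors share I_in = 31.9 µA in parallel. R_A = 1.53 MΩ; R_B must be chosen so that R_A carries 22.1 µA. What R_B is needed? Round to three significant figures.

R_B ≈ 3.45 MΩ

The fraction through R_A equals R_B/(R_A+R_B).
22.1/31.9 = R_B/(R_A + R_B) → R_B = R_A · (0.6928)/(1 − 0.6928) = 1.53 × 2.255 = 3.450 MΩ.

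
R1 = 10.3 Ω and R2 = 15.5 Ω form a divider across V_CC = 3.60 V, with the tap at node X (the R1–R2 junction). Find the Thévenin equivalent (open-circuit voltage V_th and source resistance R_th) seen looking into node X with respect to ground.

V_th ≈ 2.16 V, R_th ≈ 6.19 Ω

With X open, the divider is unloaded: V_th = 3.60 × 15.5/25.80 = 2.163 V.
Zeroing V_CC shorts the top of R1 to ground, so R_th = R1 ‖ R2 = 6.188 Ω.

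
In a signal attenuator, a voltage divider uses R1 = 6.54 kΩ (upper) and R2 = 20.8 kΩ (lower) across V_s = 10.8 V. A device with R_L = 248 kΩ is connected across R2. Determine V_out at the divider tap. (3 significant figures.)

V_out ≈ 8.05 V

First combine the lower leg with the load: R2 ‖ R_L = 19.19 kΩ.
Now apply the divider: V_out = 10.8 × 0.7458 = 8.055 V.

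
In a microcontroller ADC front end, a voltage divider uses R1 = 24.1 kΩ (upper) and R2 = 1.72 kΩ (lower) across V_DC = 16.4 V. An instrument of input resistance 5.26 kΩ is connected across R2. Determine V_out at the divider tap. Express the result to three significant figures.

First combine the lower leg with the load: R2 ‖ R_L = 1.296 kΩ.
Voltage divider with the loaded lower leg: V_out = 16.4 × 1.296/(24.1 + 1.296) = 16.4 × 0.05104 = 0.8370 V.

V_out ≈ 0.837 V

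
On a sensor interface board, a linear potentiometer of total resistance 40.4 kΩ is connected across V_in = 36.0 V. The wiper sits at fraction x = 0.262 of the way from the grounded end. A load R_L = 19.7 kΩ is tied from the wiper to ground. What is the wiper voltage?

V_out ≈ 6.75 V

Lower segment x·R_p = 10.58 kΩ; upper segment (1−x)·R_p = 29.82 kΩ.
R_L loads the lower segment: effective lower R = 6.885 kΩ.
Loaded-divider output: V_out = 36.0 × 0.1876 = 6.754 V.
(Unloaded: V_out = x·V_in = 9.43 V.)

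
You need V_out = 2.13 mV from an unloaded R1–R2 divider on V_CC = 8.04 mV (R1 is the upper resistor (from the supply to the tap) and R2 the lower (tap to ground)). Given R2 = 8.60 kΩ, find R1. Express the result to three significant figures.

R1 ≈ 23.9 kΩ

Required fraction k = V_out/V_CC = 0.2649.
So R1 = R2 · (V_CC/V_out − 1) = 8.60 × (8.04/2.13 − 1) = 8.60 × 2.775 = 23.86 kΩ.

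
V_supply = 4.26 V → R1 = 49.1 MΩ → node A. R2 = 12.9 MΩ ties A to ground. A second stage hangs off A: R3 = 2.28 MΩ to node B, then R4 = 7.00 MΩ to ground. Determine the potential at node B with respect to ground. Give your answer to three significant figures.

V_B ≈ 0.318 V

Node A sees R2 in parallel with the series input of stage 2, R3 + R4 = 9.280 MΩ.
Effective lower resistance at A: R2 ‖ 9.280 = 5.397 MΩ.
First divider: V_A = V_supply · 5.397/(49.1 + 5.397) = 0.4219 V.
Then the unloaded second divider: V_B = V_A × R4/(R3+R4) = 0.4219 × 0.7543 = 0.3182 V.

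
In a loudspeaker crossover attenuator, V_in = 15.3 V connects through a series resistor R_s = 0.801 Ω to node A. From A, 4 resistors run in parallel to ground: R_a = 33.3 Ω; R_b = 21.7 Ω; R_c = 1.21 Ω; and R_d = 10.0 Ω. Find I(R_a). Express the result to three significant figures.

I ≈ 0.255 A

Parallel bank: R_p = 1/(1/33.3 + 1/21.7 + 1/1.21 + 1/10.0) = 0.9974 Ω.
V_A by voltage divider: V_A = 15.3 × 0.9974/(0.801 + 0.9974) = 8.486 V.
Branch current I = V_A/R_a = 8.486/33.3 = 0.2548 A.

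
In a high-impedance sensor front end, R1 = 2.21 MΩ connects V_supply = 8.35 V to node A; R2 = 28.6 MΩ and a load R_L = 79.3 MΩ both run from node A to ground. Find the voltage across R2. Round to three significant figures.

The load sits in parallel with R2, giving an effective lower resistance R2' = R2·R_L/(R2+R_L) = 21.02 MΩ.
Now apply the divider: V_out = 8.35 × 0.9049 = 7.556 V.

V_out ≈ 7.56 V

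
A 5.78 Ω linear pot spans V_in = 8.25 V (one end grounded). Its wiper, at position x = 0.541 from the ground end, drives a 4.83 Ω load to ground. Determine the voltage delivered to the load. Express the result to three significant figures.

V_out ≈ 3.44 V

The pot divides into 2.653 Ω above the wiper and 3.127 Ω below.
R_L loads the lower segment: effective lower R = 1.898 Ω.
V_out = 8.25 × 1.898/(2.653 + 1.898) = 3.441 V.
(Unloaded: V_out = x·V_in = 4.46 V.)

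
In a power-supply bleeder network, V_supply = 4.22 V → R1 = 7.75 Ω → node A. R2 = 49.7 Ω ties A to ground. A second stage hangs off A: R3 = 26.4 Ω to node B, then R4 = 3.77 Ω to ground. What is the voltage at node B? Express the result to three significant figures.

V_B ≈ 0.373 V

Looking into the second stage from A: R3 + R4 = 30.17 Ω appears in parallel with R2.
R2 ‖ (R3+R4) = 18.77 Ω.
V_A = 4.22 × 18.77/(7.75 + 18.77) = 2.987 V.
V_B = V_A × 0.1250 = 0.3732 V.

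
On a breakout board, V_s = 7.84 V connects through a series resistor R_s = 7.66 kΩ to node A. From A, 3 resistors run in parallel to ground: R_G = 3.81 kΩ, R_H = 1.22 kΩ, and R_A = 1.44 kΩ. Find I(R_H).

Combine the parallel branches: R_p = (1/3.81 + 1/1.22 + 1/1.44)⁻¹ = 0.5629 kΩ.
Node voltage V_A = V_s · R_p/(R_s + R_p) = 7.84 × 0.06845 = 0.5367 V.
Branch current I = V_A/R_H = 0.5367/1.22 = 0.4399 mA.

I ≈ 0.440 mA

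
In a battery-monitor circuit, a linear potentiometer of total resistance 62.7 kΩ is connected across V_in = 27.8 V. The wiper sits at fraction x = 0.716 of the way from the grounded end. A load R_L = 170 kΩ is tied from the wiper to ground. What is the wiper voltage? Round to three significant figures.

V_out ≈ 18.5 V

Split the track: R_lower = x·R_p = 44.89 kΩ, R_upper = (1−x)·R_p = 17.81 kΩ.
Lower segment in parallel with the load: 44.89 ‖ 170 = 35.51 kΩ.
Loaded-divider output: V_out = 27.8 × 0.6660 = 18.52 V.
(Unloaded: V_out = x·V_in = 19.9 V.)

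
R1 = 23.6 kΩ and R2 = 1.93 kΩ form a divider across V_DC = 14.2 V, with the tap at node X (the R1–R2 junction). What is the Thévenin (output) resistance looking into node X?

R_th ≈ 1.78 kΩ

Zeroing V_DC shorts the top of R1 to ground, so R_th = R1 ‖ R2 = 1.784 kΩ.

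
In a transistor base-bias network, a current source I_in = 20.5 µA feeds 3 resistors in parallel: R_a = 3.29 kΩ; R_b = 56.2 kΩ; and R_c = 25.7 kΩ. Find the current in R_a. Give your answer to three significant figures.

I ≈ 17.3 µA

Conductances: ΣG = 1/3.29 + 1/56.2 + 1/25.7 = 0.3607 (1/kΩ).
Current divider: I(R_a) = I_in · G_k/ΣG = 20.5 × (0.3040/0.3607) = 20.5 × 0.8428 = 17.28 µA.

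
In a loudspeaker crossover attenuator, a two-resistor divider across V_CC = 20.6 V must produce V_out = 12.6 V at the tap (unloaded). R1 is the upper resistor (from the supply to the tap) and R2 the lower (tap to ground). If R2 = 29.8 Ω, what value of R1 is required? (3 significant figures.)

R1 ≈ 18.9 Ω

Required fraction k = V_out/V_CC = 0.6117.
So R1 = R2 · (V_CC/V_out − 1) = 29.8 × (20.6/12.6 − 1) = 29.8 × 0.6349 = 18.92 Ω.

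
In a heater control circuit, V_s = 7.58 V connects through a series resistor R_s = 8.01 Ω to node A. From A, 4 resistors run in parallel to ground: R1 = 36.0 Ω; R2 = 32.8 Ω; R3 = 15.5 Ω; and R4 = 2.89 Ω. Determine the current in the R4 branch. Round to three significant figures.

I ≈ 0.552 A

Equivalent of the parallel group: R_p = 2.133 Ω.
V_A = 7.58 × 2.133/10.14 = 1.594 V.
Branch current I = V_A/R4 = 1.594/2.89 = 0.5516 A.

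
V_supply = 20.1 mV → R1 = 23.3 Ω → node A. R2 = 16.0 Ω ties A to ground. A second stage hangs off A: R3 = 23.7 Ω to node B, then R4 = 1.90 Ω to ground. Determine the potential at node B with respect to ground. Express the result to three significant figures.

The second stage (R3 + R4 = 25.60 Ω) loads node A in parallel with R2.
R2 ‖ (R3+R4) = 9.846 Ω.
First divider: V_A = V_supply · 9.846/(23.3 + 9.846) = 5.971 mV.
Then the unloaded second divider: V_B = V_A × R4/(R3+R4) = 5.971 × 0.07422 = 0.4431 mV.

V_B ≈ 0.443 mV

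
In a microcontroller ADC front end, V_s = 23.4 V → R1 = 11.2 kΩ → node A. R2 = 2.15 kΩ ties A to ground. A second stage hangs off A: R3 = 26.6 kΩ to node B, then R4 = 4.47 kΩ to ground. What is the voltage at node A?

V_A ≈ 3.56 V

Node A sees R2 in parallel with the series input of stage 2, R3 + R4 = 31.07 kΩ.
R2 ‖ (R3+R4) = 2.011 kΩ.
V_A = 23.4 × 2.011/(11.2 + 2.011) = 3.562 V.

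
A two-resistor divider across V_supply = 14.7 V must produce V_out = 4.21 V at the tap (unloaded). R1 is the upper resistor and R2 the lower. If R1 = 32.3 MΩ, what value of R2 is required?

The divider ratio is R2/(R1+R2) = 4.21/14.7 = 0.2864.
R2 = R1 · 0.2864/(1 − 0.2864) = 12.96 MΩ.

R2 ≈ 13.0 MΩ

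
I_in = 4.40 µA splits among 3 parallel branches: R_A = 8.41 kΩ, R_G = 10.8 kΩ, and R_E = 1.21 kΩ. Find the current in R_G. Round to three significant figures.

ΣG = 1/8.41 + 1/10.8 + 1/1.21 = 1.038.
R_G takes the fraction G_k/ΣG = 0.09259/1.038 = 0.08921, so I = 4.40 × 0.08921 = 0.3925 µA.

I ≈ 0.393 µA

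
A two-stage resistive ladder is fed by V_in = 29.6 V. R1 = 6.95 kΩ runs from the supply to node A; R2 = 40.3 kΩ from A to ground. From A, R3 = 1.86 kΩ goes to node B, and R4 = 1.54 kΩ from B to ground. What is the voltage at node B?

V_B ≈ 4.17 V

Looking into the second stage from A: R3 + R4 = 3.400 kΩ appears in parallel with R2.
Effective lower resistance at A: R2 ‖ 3.400 = 3.135 kΩ.
So V_A = 29.6 × 0.3109 = 9.202 V.
Stage 2 is unloaded, so V_B = V_A · R4/(R3+R4) = 9.202 × 1.54/3.400 = 4.168 V.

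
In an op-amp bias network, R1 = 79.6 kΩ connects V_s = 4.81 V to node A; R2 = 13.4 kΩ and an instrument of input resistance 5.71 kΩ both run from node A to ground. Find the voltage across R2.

First combine the lower leg with the load: R2 ‖ R_L = 4.004 kΩ.
Now apply the divider: V_out = 4.81 × 0.04789 = 0.2304 V.
(Unloaded it would be 0.693 V; the load pulls it down.)

V_out ≈ 0.230 V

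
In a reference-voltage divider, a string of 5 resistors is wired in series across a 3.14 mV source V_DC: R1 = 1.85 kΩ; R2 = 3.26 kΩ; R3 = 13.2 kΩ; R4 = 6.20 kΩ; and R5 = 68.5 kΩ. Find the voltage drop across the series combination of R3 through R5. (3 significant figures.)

V ≈ 2.97 mV

ΣR = 1.85 + 3.26 + 13.2 + 6.20 + 68.5 = 93.01 kΩ.
R_{R3..R5} = 13.2 + 6.20 + 68.5 = 87.90 kΩ.
V = V_DC · R/ΣR = 3.14 × 0.9451 = 2.967 mV.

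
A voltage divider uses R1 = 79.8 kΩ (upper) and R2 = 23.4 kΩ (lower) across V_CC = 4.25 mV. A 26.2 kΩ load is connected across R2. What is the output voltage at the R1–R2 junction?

V_out ≈ 0.570 mV

R2 ‖ R_L = (23.4 × 26.2)/(23.4 + 26.2) = 12.36 kΩ.
Then V_out = V_CC · R2'/(R1 + R2') = 4.25 × 12.36/92.16 = 0.5700 mV.
(Unloaded it would be 0.964 mV; the load pulls it down.)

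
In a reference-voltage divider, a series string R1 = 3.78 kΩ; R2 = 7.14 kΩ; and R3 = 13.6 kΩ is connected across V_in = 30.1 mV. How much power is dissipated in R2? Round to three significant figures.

ΣR = 24.52 kΩ → I = 30.1/24.52 = 1.228 µA.
V(R2) = I·R = 8.765 mV; P = V·I = 8.765 × 1.228 = 10.76 nW.

P ≈ 10.8 nW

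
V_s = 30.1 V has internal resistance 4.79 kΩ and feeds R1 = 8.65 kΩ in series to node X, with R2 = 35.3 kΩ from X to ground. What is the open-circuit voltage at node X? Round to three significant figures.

V_th ≈ 21.8 V

R1' = 4.79 + 8.65 = 13.44 kΩ (source resistance + R1).
Open-circuit (no load on X): V_th = V_s · R2/(R1' + R2) = 30.1 × 35.3/(13.44 + 35.3) = 21.80 V.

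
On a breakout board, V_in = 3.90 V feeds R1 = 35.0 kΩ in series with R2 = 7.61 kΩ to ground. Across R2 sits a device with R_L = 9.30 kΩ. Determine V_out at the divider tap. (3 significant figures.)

V_out ≈ 0.417 V

R2 ‖ R_L = (7.61 × 9.30)/(7.61 + 9.30) = 4.185 kΩ.
Voltage divider with the loaded lower leg: V_out = 3.90 × 4.185/(35.0 + 4.185) = 3.90 × 0.1068 = 0.4165 V.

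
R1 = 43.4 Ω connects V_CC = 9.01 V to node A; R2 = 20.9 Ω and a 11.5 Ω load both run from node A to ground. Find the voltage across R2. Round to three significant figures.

First combine the lower leg with the load: R2 ‖ R_L = 7.418 Ω.
Now apply the divider: V_out = 9.01 × 0.1460 = 1.315 V.
(Unloaded it would be 2.93 V; the load pulls it down.)

V_out ≈ 1.32 V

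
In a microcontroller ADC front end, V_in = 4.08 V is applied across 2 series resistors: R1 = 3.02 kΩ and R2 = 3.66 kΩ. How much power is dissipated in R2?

The common current is I = 4.08/6.680 = 0.6108 mA.
P(R2) = I²·R2 = (0.6108)² × 3.66 = 1.365 mW.

P ≈ 1.37 mW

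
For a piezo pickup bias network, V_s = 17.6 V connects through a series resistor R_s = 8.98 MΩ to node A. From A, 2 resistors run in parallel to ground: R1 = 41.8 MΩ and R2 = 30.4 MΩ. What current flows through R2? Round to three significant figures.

Combine the parallel branches: R_p = (1/41.8 + 1/30.4)⁻¹ = 17.60 MΩ.
Node voltage V_A = V_s · R_p/(R_s + R_p) = 17.6 × 0.6622 = 11.65 V.
Branch current I = V_A/R2 = 11.65/30.4 = 0.3834 µA.
(Equivalently: I_total = 0.6622 µA, then current-divider fraction G_k/ΣG = 0.5789.)

I ≈ 0.383 µA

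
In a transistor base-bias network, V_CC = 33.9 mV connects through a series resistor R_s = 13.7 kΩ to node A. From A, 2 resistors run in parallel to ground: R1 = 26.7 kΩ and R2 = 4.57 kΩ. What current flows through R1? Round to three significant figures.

Combine the parallel branches: R_p = (1/26.7 + 1/4.57)⁻¹ = 3.902 kΩ.
V_A by voltage divider: V_A = 33.9 × 3.902/(13.7 + 3.902) = 7.515 mV.
Branch current I = V_A/R1 = 7.515/26.7 = 0.2815 µA.
(Equivalently: I_total = 1.926 µA, then current-divider fraction G_k/ΣG = 0.1461.)

I ≈ 0.281 µA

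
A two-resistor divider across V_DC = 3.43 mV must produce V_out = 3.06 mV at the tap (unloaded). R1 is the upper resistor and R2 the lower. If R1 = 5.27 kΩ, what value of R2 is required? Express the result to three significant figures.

V_out/V_DC = R2/(R1+R2) = 0.8921.
So R2 = R1 · V_out/(V_DC − V_out) = 5.27 × 3.06/(3.43 − 3.06) = 5.27 × 8.270 = 43.58 kΩ.

R2 ≈ 43.6 kΩ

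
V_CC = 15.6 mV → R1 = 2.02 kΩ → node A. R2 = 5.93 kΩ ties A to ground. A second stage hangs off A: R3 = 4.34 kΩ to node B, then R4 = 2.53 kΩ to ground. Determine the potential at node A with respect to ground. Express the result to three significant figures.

V_A ≈ 9.54 mV

The second stage (R3 + R4 = 6.870 kΩ) loads node A in parallel with R2.
R2 ‖ (R3+R4) = 3.183 kΩ.
First divider: V_A = V_CC · 3.183/(2.02 + 3.183) = 9.543 mV.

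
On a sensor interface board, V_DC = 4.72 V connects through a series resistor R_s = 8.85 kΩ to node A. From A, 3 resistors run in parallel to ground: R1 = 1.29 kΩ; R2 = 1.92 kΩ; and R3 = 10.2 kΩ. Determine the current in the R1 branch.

Combine the parallel branches: R_p = (1/1.29 + 1/1.92 + 1/10.2)⁻¹ = 0.7173 kΩ.
V_A by voltage divider: V_A = 4.72 × 0.7173/(8.85 + 0.7173) = 0.3539 V.
I(R1) = V_A / R1 = 0.3539/1.29 = 0.2743 mA.

I ≈ 0.274 mA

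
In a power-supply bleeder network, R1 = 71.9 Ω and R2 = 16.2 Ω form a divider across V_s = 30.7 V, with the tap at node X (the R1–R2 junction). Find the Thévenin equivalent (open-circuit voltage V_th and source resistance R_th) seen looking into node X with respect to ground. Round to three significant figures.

V_th ≈ 5.65 V, R_th ≈ 13.2 Ω

V_th is the unloaded tap voltage: V_s · R2/(R1+R2) = 30.7 × 0.1839 = 5.645 V.
Looking into X with the source shorted: R_th = R1·R2/(R1+R2) = 71.90 × 16.2/88.10 = 13.22 Ω.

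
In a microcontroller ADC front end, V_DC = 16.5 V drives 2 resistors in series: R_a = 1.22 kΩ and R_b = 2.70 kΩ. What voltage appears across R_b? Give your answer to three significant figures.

Series total: ΣR = 1.22 + 2.70 = 3.920 kΩ.
Voltage divider: V = V_DC · (2.700 / 3.920) = 16.5 × 0.6888 = 11.36 V.

V ≈ 11.4 V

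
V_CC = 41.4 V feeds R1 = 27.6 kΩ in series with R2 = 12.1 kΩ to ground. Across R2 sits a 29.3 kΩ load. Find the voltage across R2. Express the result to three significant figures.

First combine the lower leg with the load: R2 ‖ R_L = 8.564 kΩ.
Then V_out = V_CC · R2'/(R1 + R2') = 41.4 × 8.564/36.16 = 9.804 V.

V_out ≈ 9.80 V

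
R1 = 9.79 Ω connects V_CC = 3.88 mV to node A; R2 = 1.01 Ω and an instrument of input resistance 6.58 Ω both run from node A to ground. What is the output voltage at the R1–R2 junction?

R2 ‖ R_L = (1.01 × 6.58)/(1.01 + 6.58) = 0.8756 Ω.
Then V_out = V_CC · R2'/(R1 + R2') = 3.88 × 0.8756/10.67 = 0.3185 mV.

V_out ≈ 0.319 mV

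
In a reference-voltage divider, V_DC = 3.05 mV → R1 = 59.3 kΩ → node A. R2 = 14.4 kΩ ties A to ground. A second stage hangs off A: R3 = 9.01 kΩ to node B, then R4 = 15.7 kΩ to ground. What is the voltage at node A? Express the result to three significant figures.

Looking into the second stage from A: R3 + R4 = 24.71 kΩ appears in parallel with R2.
R2 ‖ (R3+R4) = 9.098 kΩ.
First divider: V_A = V_DC · 9.098/(59.3 + 9.098) = 0.4057 mV.

V_A ≈ 0.406 mV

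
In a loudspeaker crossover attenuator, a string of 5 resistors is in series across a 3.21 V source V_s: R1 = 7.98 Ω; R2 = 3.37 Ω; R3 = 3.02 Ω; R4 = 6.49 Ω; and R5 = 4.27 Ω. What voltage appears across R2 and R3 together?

Total series resistance ΣR = 7.98 + 3.37 + 3.02 + 6.49 + 4.27 = 25.13 Ω.
R_{R2..R3} = 3.37 + 3.02 = 6.390 Ω.
Voltage divider: V = V_s · (6.390 / 25.13) = 3.21 × 0.2543 = 0.8162 V.

V ≈ 0.816 V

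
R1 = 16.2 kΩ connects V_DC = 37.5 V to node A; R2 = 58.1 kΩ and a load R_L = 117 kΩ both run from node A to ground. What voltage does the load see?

V_out ≈ 26.5 V

First combine the lower leg with the load: R2 ‖ R_L = 38.82 kΩ.
Then V_out = V_DC · R2'/(R1 + R2') = 37.5 × 38.82/55.02 = 26.46 V.
(Unloaded it would be 29.3 V; the load pulls it down.)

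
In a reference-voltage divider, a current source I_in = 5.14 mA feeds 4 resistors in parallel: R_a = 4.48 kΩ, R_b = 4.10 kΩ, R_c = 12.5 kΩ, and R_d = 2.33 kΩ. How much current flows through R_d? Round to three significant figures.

I ≈ 2.26 mA

ΣG = 1/4.48 + 1/4.10 + 1/12.5 + 1/2.33 = 0.9763.
Current divider: I(R_d) = I_in · G_k/ΣG = 5.14 × (0.4292/0.9763) = 5.14 × 0.4396 = 2.260 mA.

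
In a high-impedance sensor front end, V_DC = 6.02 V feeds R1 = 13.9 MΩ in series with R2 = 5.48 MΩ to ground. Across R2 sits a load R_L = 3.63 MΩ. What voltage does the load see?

V_out ≈ 0.817 V

First combine the lower leg with the load: R2 ‖ R_L = 2.184 MΩ.
Now apply the divider: V_out = 6.02 × 0.1358 = 0.8173 V.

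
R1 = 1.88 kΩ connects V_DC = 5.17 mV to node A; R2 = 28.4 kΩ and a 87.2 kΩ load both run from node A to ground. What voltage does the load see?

First combine the lower leg with the load: R2 ‖ R_L = 21.42 kΩ.
Now apply the divider: V_out = 5.17 × 0.9193 = 4.753 mV.

V_out ≈ 4.75 mV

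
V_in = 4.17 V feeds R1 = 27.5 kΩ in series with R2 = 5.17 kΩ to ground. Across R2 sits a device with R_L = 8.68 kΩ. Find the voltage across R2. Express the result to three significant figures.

First combine the lower leg with the load: R2 ‖ R_L = 3.240 kΩ.
Now apply the divider: V_out = 4.17 × 0.1054 = 0.4395 V.
(Unloaded it would be 0.660 V; the load pulls it down.)

V_out ≈ 0.440 V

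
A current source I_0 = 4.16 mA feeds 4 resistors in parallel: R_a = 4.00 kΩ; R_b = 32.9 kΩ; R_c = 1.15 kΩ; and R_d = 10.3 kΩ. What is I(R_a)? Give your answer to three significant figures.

Conductances: ΣG = 1/4.00 + 1/32.9 + 1/1.15 + 1/10.3 = 1.247 (1/kΩ).
R_a takes the fraction G_k/ΣG = 0.2500/1.247 = 0.2005, so I = 4.16 × 0.2005 = 0.8340 mA.

I ≈ 0.834 mA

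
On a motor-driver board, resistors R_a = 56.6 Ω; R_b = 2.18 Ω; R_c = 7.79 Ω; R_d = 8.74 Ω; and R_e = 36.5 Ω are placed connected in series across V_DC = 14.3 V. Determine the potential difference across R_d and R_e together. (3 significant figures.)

Series total: ΣR = 56.6 + 2.18 + 7.79 + 8.74 + 36.5 = 111.8 Ω.
R_{R_d..R_e} = 8.74 + 36.5 = 45.24 Ω.
By the voltage-divider rule, V = 14.3 × 45.24/111.8 = 5.786 V.

V ≈ 5.79 V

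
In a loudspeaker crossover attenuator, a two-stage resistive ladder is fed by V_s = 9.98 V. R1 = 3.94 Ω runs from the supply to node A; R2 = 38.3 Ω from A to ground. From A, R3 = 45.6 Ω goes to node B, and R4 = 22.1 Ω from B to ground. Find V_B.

V_B ≈ 2.81 V

Looking into the second stage from A: R3 + R4 = 67.70 Ω appears in parallel with R2.
Effective lower resistance at A: R2 ‖ 67.70 = 24.46 Ω.
So V_A = 9.98 × 0.8613 = 8.596 V.
Stage 2 is unloaded, so V_B = V_A · R4/(R3+R4) = 8.596 × 22.1/67.70 = 2.806 V.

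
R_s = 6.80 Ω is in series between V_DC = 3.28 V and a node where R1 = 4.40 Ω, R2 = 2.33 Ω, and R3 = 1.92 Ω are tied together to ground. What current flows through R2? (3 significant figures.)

I ≈ 0.156 A

Combine the parallel branches: R_p = (1/4.40 + 1/2.33 + 1/1.92)⁻¹ = 0.8494 Ω.
V_A by voltage divider: V_A = 3.28 × 0.8494/(6.80 + 0.8494) = 0.3642 V.
I(R2) = V_A / R2 = 0.3642/2.33 = 0.1563 A.
(Check via current divider: I_total = 0.4288 A; share G_k/ΣG = 0.3646 → same result.)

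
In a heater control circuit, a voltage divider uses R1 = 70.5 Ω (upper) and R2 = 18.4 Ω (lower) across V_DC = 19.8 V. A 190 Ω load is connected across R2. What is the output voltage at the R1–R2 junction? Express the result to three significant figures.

R2 ‖ R_L = (18.4 × 190)/(18.4 + 190) = 16.78 Ω.
Voltage divider with the loaded lower leg: V_out = 19.8 × 16.78/(70.5 + 16.78) = 19.8 × 0.1922 = 3.806 V.

V_out ≈ 3.81 V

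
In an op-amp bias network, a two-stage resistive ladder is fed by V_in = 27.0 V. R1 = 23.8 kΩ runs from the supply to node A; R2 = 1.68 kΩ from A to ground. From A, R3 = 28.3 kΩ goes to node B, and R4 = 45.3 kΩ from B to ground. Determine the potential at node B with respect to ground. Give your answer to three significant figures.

V_B ≈ 1.07 V

The second stage (R3 + R4 = 73.60 kΩ) loads node A in parallel with R2.
Effective lower resistance at A: R2 ‖ 73.60 = 1.643 kΩ.
So V_A = 27.0 × 0.06456 = 1.743 V.
V_B = V_A × 0.6155 = 1.073 V.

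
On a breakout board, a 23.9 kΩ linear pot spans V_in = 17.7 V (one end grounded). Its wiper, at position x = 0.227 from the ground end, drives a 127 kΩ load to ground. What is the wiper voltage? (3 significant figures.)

V_out ≈ 3.89 V

Lower segment x·R_p = 5.425 kΩ; upper segment (1−x)·R_p = 18.47 kΩ.
Lower segment in parallel with the load: 5.425 ‖ 127 = 5.203 kΩ.
V_out = 17.7 × 5.203/(18.47 + 5.203) = 3.889 V.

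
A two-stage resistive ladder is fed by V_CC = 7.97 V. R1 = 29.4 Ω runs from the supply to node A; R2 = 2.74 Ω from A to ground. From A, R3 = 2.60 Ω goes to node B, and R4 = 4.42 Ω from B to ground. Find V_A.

V_A ≈ 0.501 V

Looking into the second stage from A: R3 + R4 = 7.020 Ω appears in parallel with R2.
R2 ‖ (R3+R4) = 1.971 Ω.
V_A = 7.97 × 1.971/(29.4 + 1.971) = 0.5007 V.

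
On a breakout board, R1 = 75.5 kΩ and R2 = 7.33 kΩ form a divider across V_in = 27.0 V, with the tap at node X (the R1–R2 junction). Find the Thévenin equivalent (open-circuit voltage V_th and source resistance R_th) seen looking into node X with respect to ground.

V_th ≈ 2.39 V, R_th ≈ 6.68 kΩ

With X open, the divider is unloaded: V_th = 27.0 × 7.33/82.83 = 2.389 V.
Looking into X with the source shorted: R_th = R1·R2/(R1+R2) = 75.50 × 7.33/82.83 = 6.681 kΩ.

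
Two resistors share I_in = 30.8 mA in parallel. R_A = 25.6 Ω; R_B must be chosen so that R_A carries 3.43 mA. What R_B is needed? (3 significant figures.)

Two-branch current divider: I_A = I_in · R_B/(R_A + R_B).
With f = 0.1114, R_B = R_A · f/(1−f) = 25.6 × 0.1253 = 3.208 Ω.

R_B ≈ 3.21 Ω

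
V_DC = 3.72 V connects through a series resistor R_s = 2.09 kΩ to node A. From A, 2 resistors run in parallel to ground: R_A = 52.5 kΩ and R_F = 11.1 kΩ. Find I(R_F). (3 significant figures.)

I ≈ 0.273 mA

Parallel bank: R_p = 1/(1/52.5 + 1/11.1) = 9.163 kΩ.
V_A = 3.72 × 9.163/11.25 = 3.029 V.
Branch current I = V_A/R_F = 3.029/11.1 = 0.2729 mA.
(Check via current divider: I_total = 0.3306 mA; share G_k/ΣG = 0.8255 → same result.)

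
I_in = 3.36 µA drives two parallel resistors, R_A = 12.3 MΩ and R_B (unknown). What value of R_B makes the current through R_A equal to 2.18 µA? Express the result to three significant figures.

R_B ≈ 22.7 MΩ

In a two-way split, I_A/I_in = R_B/(R_A + R_B).
With f = 0.6488, R_B = R_A · f/(1−f) = 12.3 × 1.847 = 22.72 MΩ.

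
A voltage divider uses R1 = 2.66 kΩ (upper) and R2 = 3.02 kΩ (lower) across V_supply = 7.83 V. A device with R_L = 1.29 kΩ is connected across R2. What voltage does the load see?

V_out ≈ 1.99 V

First combine the lower leg with the load: R2 ‖ R_L = 0.9039 kΩ.
Now apply the divider: V_out = 7.83 × 0.2536 = 1.986 V.
(Unloaded it would be 4.16 V; the load pulls it down.)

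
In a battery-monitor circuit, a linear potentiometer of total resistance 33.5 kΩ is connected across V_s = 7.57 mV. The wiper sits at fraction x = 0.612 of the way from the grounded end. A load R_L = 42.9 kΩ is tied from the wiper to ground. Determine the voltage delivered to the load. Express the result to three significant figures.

V_out ≈ 3.91 mV

The pot divides into 13.00 kΩ above the wiper and 20.50 kΩ below.
R_L loads the lower segment: effective lower R = 13.87 kΩ.
Loaded-divider output: V_out = 7.57 × 0.5163 = 3.908 mV.
(Unloaded: V_out = x·V_s = 4.63 mV.)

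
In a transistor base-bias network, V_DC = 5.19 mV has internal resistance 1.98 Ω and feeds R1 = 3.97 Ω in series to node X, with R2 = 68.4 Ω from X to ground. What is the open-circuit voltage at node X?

R1' = 1.98 + 3.97 = 5.950 Ω (source resistance + R1).
With X open, the divider is unloaded: V_th = 5.19 × 68.4/74.35 = 4.775 mV.

V_th ≈ 4.77 mV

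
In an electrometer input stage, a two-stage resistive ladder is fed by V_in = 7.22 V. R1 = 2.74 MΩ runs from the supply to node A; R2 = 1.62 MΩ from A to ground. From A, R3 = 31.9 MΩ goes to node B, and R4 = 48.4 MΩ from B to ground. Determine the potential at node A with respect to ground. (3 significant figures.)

Looking into the second stage from A: R3 + R4 = 80.30 MΩ appears in parallel with R2.
R2 ‖ (R3+R4) = 1.588 MΩ.
First divider: V_A = V_in · 1.588/(2.74 + 1.588) = 2.649 V.

V_A ≈ 2.65 V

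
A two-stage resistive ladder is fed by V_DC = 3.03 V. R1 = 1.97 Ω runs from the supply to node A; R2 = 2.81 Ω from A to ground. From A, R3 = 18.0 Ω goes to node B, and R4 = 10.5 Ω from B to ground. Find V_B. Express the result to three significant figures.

V_B ≈ 0.631 V

Looking into the second stage from A: R3 + R4 = 28.50 Ω appears in parallel with R2.
R2 ‖ (R3+R4) = 2.558 Ω.
First divider: V_A = V_DC · 2.558/(1.97 + 2.558) = 1.712 V.
Stage 2 is unloaded, so V_B = V_A · R4/(R3+R4) = 1.712 × 10.5/28.50 = 0.6306 V.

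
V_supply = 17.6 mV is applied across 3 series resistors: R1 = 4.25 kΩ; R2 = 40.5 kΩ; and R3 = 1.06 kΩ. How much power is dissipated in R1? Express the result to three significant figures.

P ≈ 0.627 nW

The common current is I = 17.6/45.81 = 0.3842 µA.
P(R1) = I²·R1 = (0.3842)² × 4.25 = 0.6273 nW.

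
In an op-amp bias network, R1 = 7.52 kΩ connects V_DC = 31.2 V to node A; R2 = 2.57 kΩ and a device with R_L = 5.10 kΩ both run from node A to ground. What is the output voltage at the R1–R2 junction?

V_out ≈ 5.78 V

The load sits in parallel with R2, giving an effective lower resistance R2' = R2·R_L/(R2+R_L) = 1.709 kΩ.
Voltage divider with the loaded lower leg: V_out = 31.2 × 1.709/(7.52 + 1.709) = 31.2 × 0.1852 = 5.777 V.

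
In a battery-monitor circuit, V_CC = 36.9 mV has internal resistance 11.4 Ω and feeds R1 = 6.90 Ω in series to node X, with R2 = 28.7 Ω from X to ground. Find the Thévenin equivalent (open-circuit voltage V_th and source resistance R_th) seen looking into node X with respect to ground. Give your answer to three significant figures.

R1' = 11.4 + 6.90 = 18.30 Ω (source resistance + R1).
With X open, the divider is unloaded: V_th = 36.9 × 28.7/47.00 = 22.53 mV.
With V_CC suppressed (replaced by a short), R_th = R1' ‖ R2 = (18.30 × 28.7)/(18.30 + 28.7) = 11.17 Ω.

V_th ≈ 22.5 mV, R_th ≈ 11.2 Ω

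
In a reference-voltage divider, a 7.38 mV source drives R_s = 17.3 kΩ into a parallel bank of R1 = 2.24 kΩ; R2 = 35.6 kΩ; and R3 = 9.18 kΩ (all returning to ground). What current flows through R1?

I ≈ 0.297 µA

Equivalent of the parallel group: R_p = 1.714 kΩ.
V_A by voltage divider: V_A = 7.38 × 1.714/(17.3 + 1.714) = 0.6652 mV.
Branch current I = V_A/R1 = 0.6652/2.24 = 0.2970 µA.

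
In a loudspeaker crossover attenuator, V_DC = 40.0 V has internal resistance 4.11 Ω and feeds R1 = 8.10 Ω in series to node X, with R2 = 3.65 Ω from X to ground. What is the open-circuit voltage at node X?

V_th ≈ 9.21 V

R1' = 4.11 + 8.10 = 12.21 Ω (source resistance + R1).
Open-circuit (no load on X): V_th = V_DC · R2/(R1' + R2) = 40.0 × 3.65/(12.21 + 3.65) = 9.206 V.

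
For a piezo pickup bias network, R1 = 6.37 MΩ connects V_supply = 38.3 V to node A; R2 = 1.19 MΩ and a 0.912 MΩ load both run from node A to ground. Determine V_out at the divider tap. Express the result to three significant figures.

V_out ≈ 2.87 V

The load sits in parallel with R2, giving an effective lower resistance R2' = R2·R_L/(R2+R_L) = 0.5163 MΩ.
Now apply the divider: V_out = 38.3 × 0.07498 = 2.872 V.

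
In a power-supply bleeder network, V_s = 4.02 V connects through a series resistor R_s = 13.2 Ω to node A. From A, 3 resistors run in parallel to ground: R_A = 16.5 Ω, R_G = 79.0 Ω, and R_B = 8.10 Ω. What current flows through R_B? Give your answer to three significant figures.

Parallel bank: R_p = 1/(1/16.5 + 1/79.0 + 1/8.10) = 5.083 Ω.
V_A by voltage divider: V_A = 4.02 × 5.083/(13.2 + 5.083) = 1.118 V.
Branch current I = V_A/R_B = 1.118/8.10 = 0.1380 A.
(Check via current divider: I_total = 0.2199 A; share G_k/ΣG = 0.6276 → same result.)

I ≈ 0.138 A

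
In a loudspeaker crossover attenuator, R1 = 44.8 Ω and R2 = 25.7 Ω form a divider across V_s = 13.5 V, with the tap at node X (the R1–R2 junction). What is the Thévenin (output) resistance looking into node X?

Zeroing V_s shorts the top of R1 to ground, so R_th = R1 ‖ R2 = 16.33 Ω.

R_th ≈ 16.3 Ω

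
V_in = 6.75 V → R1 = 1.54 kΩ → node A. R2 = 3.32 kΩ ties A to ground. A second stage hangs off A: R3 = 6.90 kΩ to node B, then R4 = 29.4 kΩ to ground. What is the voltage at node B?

V_B ≈ 3.63 V

Looking into the second stage from A: R3 + R4 = 36.30 kΩ appears in parallel with R2.
Effective lower resistance at A: R2 ‖ 36.30 = 3.042 kΩ.
So V_A = 6.75 × 0.6639 = 4.481 V.
Stage 2 is unloaded, so V_B = V_A · R4/(R3+R4) = 4.481 × 29.4/36.30 = 3.629 V.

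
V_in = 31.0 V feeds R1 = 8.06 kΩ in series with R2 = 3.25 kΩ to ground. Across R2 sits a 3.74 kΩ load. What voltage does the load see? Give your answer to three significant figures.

First combine the lower leg with the load: R2 ‖ R_L = 1.739 kΩ.
Then V_out = V_in · R2'/(R1 + R2') = 31.0 × 1.739/9.799 = 5.501 V.
(Unloaded it would be 8.91 V; the load pulls it down.)

V_out ≈ 5.50 V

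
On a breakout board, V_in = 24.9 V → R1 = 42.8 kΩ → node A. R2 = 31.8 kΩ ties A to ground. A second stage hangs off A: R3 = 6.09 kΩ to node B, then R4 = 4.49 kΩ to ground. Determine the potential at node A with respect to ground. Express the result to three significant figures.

V_A ≈ 3.90 V

Looking into the second stage from A: R3 + R4 = 10.58 kΩ appears in parallel with R2.
Effective lower resistance at A: R2 ‖ 10.58 = 7.939 kΩ.
So V_A = 24.9 × 0.1565 = 3.896 V.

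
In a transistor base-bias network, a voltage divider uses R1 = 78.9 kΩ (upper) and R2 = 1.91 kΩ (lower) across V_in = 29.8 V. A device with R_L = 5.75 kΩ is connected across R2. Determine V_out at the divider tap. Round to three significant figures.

First combine the lower leg with the load: R2 ‖ R_L = 1.434 kΩ.
Voltage divider with the loaded lower leg: V_out = 29.8 × 1.434/(78.9 + 1.434) = 29.8 × 0.01785 = 0.5319 V.

V_out ≈ 0.532 V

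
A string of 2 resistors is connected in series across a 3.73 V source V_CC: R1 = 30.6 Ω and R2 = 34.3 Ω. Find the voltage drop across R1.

V ≈ 1.76 V

ΣR = 30.6 + 34.3 = 64.90 Ω.
By the voltage-divider rule, V = 3.73 × 30.60/64.90 = 1.759 V.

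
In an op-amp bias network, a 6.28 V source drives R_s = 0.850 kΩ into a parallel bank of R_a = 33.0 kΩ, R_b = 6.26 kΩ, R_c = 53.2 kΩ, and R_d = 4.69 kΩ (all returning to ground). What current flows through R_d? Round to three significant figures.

Equivalent of the parallel group: R_p = 2.369 kΩ.
V_A by voltage divider: V_A = 6.28 × 2.369/(0.850 + 2.369) = 4.622 V.
Branch current I = V_A/R_d = 4.622/4.69 = 0.9855 mA.

I ≈ 0.985 mA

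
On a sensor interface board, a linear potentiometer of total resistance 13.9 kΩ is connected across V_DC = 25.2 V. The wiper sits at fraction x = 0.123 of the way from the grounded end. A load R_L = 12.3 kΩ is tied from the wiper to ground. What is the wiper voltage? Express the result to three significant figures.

V_out ≈ 2.76 V

The pot divides into 12.19 kΩ above the wiper and 1.710 kΩ below.
R_L loads the lower segment: effective lower R = 1.501 kΩ.
Loaded-divider output: V_out = 25.2 × 0.1096 = 2.763 V.
(Unloaded: V_out = x·V_DC = 3.10 V.)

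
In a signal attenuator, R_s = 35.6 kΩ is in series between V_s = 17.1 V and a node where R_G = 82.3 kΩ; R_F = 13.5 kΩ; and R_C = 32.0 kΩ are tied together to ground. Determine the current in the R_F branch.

Equivalent of the parallel group: R_p = 8.512 kΩ.
V_A by voltage divider: V_A = 17.1 × 8.512/(35.6 + 8.512) = 3.300 V.
Branch current I = V_A/R_F = 3.300/13.5 = 0.2444 mA.

I ≈ 0.244 mA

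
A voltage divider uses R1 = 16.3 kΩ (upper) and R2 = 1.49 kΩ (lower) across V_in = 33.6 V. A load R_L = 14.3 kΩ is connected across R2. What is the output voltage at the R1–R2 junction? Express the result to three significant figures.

R2 ‖ R_L = (1.49 × 14.3)/(1.49 + 14.3) = 1.349 kΩ.
Voltage divider with the loaded lower leg: V_out = 33.6 × 1.349/(16.3 + 1.349) = 33.6 × 0.07646 = 2.569 V.

V_out ≈ 2.57 V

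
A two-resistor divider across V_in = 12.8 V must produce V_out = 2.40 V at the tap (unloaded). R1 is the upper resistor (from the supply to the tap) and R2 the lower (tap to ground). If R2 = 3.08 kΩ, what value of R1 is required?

R1 ≈ 13.3 kΩ

The divider ratio is R2/(R1+R2) = 2.40/12.8 = 0.1875.
Rearranging, R1 = R2·(1−k)/k = 3.08 × 4.333 = 13.35 kΩ.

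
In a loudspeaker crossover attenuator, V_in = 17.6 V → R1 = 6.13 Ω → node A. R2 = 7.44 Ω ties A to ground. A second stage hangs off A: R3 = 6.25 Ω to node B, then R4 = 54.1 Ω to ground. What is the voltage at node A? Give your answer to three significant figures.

V_A ≈ 9.14 V

Node A sees R2 in parallel with the series input of stage 2, R3 + R4 = 60.35 Ω.
Effective lower resistance at A: R2 ‖ 60.35 = 6.623 Ω.
V_A = 17.6 × 6.623/(6.13 + 6.623) = 9.140 V.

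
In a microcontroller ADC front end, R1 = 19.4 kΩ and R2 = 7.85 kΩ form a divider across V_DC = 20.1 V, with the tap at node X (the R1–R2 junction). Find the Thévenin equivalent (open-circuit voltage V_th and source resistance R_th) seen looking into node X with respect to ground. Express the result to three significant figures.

Open-circuit (no load on X): V_th = V_DC · R2/(R1 + R2) = 20.1 × 7.85/(19.40 + 7.85) = 5.790 V.
Zeroing V_DC shorts the top of R1 to ground, so R_th = R1 ‖ R2 = 5.589 kΩ.

V_th ≈ 5.79 V, R_th ≈ 5.59 kΩ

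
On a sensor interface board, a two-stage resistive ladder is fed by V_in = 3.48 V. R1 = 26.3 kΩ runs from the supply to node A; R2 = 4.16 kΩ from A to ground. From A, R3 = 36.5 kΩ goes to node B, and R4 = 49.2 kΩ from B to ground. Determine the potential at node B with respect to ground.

The second stage (R3 + R4 = 85.70 kΩ) loads node A in parallel with R2.
R2 ‖ (R3+R4) = 3.967 kΩ.
So V_A = 3.48 × 0.1311 = 0.4562 V.
Stage 2 is unloaded, so V_B = V_A · R4/(R3+R4) = 0.4562 × 49.2/85.70 = 0.2619 V.

V_B ≈ 0.262 V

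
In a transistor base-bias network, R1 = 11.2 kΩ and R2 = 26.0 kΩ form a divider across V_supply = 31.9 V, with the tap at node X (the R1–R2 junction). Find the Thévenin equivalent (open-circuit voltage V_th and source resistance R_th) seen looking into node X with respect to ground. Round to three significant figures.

V_th ≈ 22.3 V, R_th ≈ 7.83 kΩ

With X open, the divider is unloaded: V_th = 31.9 × 26.0/37.20 = 22.30 V.
With V_supply suppressed (replaced by a short), R_th = R1 ‖ R2 = (11.20 × 26.0)/(11.20 + 26.0) = 7.828 kΩ.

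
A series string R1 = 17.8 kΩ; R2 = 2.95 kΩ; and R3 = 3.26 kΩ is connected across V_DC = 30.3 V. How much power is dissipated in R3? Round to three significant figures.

P ≈ 5.19 mW

Series current I = V_DC/ΣR = 30.3/24.01 = 1.262 mA.
V(R3) = I·R = 4.114 V; P = V·I = 4.114 × 1.262 = 5.192 mW.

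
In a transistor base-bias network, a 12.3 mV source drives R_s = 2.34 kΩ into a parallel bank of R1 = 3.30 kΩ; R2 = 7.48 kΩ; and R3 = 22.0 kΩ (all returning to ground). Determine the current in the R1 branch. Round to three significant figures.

I ≈ 1.75 µA

Combine the parallel branches: R_p = (1/3.30 + 1/7.48 + 1/22.0)⁻¹ = 2.074 kΩ.
V_A by voltage divider: V_A = 12.3 × 2.074/(2.34 + 2.074) = 5.779 mV.
Branch current I = V_A/R1 = 5.779/3.30 = 1.751 µA.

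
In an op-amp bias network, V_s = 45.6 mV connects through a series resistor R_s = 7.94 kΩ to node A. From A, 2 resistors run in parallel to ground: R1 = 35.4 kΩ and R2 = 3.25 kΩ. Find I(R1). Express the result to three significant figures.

Parallel bank: R_p = 1/(1/35.4 + 1/3.25) = 2.977 kΩ.
V_A by voltage divider: V_A = 45.6 × 2.977/(7.94 + 2.977) = 12.43 mV.
I(R1) = V_A / R1 = 12.43/35.4 = 0.3512 µA.

I ≈ 0.351 µA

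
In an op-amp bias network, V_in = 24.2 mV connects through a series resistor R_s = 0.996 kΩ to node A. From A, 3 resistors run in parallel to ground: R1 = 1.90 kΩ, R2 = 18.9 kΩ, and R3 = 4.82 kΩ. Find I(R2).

Combine the parallel branches: R_p = (1/1.90 + 1/18.9 + 1/4.82)⁻¹ = 1.271 kΩ.
V_A = 24.2 × 1.271/2.267 = 13.57 mV.
Branch current I = V_A/R2 = 13.57/18.9 = 0.7179 µA.
(Check via current divider: I_total = 10.67 µA; share G_k/ΣG = 0.06726 → same result.)

I ≈ 0.718 µA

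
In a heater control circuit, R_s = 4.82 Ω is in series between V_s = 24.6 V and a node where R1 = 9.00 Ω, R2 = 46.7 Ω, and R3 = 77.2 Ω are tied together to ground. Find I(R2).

Combine the parallel branches: R_p = (1/9.00 + 1/46.7 + 1/77.2)⁻¹ = 6.874 Ω.
V_A = 24.6 × 6.874/11.69 = 14.46 V.
Branch current I = V_A/R2 = 14.46/46.7 = 0.3096 A.
(Check via current divider: I_total = 2.104 A; share G_k/ΣG = 0.1472 → same result.)

I ≈ 0.310 A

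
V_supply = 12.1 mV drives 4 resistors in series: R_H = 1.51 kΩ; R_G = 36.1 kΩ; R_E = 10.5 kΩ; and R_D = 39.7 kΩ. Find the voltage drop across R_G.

ΣR = 1.51 + 36.1 + 10.5 + 39.7 = 87.81 kΩ.
Voltage divider: V = V_supply · (36.10 / 87.81) = 12.1 × 0.4111 = 4.974 mV.

V ≈ 4.97 mV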